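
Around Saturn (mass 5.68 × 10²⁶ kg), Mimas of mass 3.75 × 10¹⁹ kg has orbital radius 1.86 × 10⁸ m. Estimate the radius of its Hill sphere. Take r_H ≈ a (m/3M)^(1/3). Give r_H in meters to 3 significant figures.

5.21 × 10⁵ m

r_H ≈ a (m/3M)^(1/3)
    = (1.86 × 10⁸) × (3.75 × 10¹⁹ / (3 × 5.68 × 10²⁶))^(1/3)
    = 5.21 × 10⁵ m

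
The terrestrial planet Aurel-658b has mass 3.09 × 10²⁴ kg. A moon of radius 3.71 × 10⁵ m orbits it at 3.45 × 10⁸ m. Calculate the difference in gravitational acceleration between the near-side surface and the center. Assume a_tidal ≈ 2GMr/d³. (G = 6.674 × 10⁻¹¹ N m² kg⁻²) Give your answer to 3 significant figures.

Δg = 2GMr/d³
   = 2 × (6.674 × 10⁻¹¹) × (3.09 × 10²⁴) × (3.71 × 10⁵) / (3.45 × 10⁸)³
   = 3.73 × 10⁻⁶ m/s²

3.73 × 10⁻⁶ m/s²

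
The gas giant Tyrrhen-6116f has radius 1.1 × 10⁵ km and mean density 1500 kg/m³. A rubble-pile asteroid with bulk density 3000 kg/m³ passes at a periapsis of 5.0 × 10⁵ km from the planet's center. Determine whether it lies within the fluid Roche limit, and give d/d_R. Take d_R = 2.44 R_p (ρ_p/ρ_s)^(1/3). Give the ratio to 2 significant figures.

outside; d/d_R ≈ 2.3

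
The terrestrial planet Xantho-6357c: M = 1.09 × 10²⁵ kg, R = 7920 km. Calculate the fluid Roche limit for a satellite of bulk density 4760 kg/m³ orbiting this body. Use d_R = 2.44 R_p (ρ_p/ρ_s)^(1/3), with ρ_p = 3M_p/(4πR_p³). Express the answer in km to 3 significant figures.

ρ_p = 3M_p/(4πR_p³) = 3 × (1.09 × 10²⁵) / (4π × (7.92 × 10⁶ m)³) = 5240 kg/m³
d_R = 2.44 × 7920 km × (5240/4760)^(1/3)
    = 20000 km

20000 km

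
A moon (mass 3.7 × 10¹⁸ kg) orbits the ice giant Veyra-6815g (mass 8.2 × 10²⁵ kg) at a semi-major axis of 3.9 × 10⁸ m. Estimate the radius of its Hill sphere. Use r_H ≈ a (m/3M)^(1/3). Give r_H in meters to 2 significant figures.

r_H ≈ a (m/3M)^(1/3)
    = (3.9 × 10⁸) × (3.7 × 10¹⁸ / (3 × 8.2 × 10²⁵))^(1/3)
    = 9.6 × 10⁵ m

9.6 × 10⁵ m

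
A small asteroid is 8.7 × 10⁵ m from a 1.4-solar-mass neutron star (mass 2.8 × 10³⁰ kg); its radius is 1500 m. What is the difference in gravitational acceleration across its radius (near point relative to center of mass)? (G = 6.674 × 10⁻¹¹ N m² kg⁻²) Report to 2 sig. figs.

The tidal stretch is the gradient of GM/d² times the body's extent r, hence the 1/d³ dependence.
Δa = 2GMr/d³
   = 2 × (6.674 × 10⁻¹¹) × (2.8 × 10³⁰) × (1500) / (8.7 × 10⁵)³
   = 8.5 × 10⁵ m/s²

8.5 × 10⁵ m/s²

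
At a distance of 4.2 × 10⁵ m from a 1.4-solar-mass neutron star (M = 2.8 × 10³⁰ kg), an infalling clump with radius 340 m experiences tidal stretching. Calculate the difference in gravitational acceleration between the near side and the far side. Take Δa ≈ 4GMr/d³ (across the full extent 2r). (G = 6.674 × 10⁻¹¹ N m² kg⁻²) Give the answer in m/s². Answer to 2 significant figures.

3.4 × 10⁶ m/s²

The field gradient is 2GM/d³; across the full diameter 2r the difference is 4GMr/d³.
Δa = 4GMr/d³
   = 4 × (6.674 × 10⁻¹¹) × (2.8 × 10³⁰) × (340) / (4.2 × 10⁵)³
   = 3.4 × 10⁶ m/s²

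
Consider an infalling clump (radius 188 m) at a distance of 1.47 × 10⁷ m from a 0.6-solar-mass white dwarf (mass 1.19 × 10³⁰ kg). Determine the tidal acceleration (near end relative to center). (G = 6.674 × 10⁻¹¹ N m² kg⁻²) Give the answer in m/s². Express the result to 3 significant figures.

9.40 m/s²

a_tidal = 2GMr/d³
        = 2 × (6.674 × 10⁻¹¹) × (1.19 × 10³⁰) × (188) / (1.47 × 10⁷)³
        = 9.40 m/s²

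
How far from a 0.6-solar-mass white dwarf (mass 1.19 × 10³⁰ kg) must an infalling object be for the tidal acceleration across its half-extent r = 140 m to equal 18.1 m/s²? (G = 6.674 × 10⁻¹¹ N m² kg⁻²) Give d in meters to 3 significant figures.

2GMr/d³ = a_tidal  ⇒  d = (2GMr / a_tidal)^(1/3)
d = (2 × 6.674×10⁻¹¹ × (1.19 × 10³⁰) × (140) / (18.1))^(1/3)
  = 1.07 × 10⁷ m

1.07 × 10⁷ m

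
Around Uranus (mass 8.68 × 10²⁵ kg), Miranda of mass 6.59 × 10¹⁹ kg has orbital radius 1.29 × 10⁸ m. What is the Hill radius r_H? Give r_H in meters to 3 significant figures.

8.16 × 10⁵ m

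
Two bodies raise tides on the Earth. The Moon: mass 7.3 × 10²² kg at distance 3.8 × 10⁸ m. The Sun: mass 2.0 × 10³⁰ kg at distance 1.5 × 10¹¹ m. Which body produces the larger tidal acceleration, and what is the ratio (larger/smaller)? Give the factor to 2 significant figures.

The tide-raising term goes as M/d³ (the gradient of a 1/d² field).
The Moon: (7.3 × 10²²) / (3.8 × 10⁸)³ = 1.330 × 10⁻³
The Sun: (2.0 × 10³⁰) / (1.5 × 10¹¹)³ = 5.926 × 10⁻⁴
Ratio (larger/smaller) = 2.2

The Moon, by a factor of ≈ 2.2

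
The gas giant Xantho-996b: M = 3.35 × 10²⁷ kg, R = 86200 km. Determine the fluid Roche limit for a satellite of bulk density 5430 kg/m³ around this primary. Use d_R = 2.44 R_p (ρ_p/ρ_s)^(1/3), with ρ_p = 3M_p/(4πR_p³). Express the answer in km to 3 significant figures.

ρ_p = 3M_p/(4πR_p³) = 3 × (3.35 × 10²⁷) / (4π × (8.62 × 10⁷ m)³) = 1250 kg/m³
d_R = 2.44 × 86200 km × (1250/5430)^(1/3)
    = 1.29 × 10⁵ km

1.29 × 10⁵ km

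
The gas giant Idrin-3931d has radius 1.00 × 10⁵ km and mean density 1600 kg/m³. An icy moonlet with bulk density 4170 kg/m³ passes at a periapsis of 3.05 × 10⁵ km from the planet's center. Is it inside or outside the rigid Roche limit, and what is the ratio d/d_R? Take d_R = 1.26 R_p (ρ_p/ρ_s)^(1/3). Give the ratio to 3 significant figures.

d_R = 1.26 × (1.00 × 10⁵ km) × (1600/4170)^(1/3) = 91560 km
d/d_R = (3.05 × 10⁵) / (91560) = 3.33
Since d/d_R > 1, the body is outside the Roche limit.

outside; d/d_R ≈ 3.33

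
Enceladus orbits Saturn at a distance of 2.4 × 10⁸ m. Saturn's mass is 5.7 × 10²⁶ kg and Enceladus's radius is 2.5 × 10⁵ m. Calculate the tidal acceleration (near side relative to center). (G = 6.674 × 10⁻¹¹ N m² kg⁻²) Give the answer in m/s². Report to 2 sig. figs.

1.4 × 10⁻³ m/s²

The tidal stretch is the gradient of GM/d² times the body's extent r, hence the 1/d³ dependence.
Δg = 2GMr/d³
   = 2 × (6.674 × 10⁻¹¹) × (5.7 × 10²⁶) × (2.5 × 10⁵) / (2.4 × 10⁸)³
   = 1.4 × 10⁻³ m/s²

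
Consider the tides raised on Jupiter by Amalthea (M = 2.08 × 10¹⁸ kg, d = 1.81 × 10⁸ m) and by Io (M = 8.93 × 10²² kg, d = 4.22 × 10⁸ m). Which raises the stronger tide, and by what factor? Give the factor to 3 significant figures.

Io, by a factor of ≈ 3390

Compare M/d³ for the two perturbers:
Amalthea: (2.08 × 10¹⁸) / (1.81 × 10⁸)³ = 3.508 × 10⁻⁷
Io: (8.93 × 10²²) / (4.22 × 10⁸)³ = 1.188 × 10⁻³
Ratio (larger/smaller) = 3390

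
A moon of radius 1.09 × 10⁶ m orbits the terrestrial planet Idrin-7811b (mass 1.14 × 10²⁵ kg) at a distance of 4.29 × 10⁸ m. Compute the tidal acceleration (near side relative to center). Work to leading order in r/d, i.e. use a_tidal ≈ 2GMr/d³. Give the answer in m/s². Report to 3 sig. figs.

Since r ≪ d, expand the inverse-square field across one radius to get the leading 2GMr/d³ term.
a_tidal = 2GMr/d³
        = 2 × (6.674 × 10⁻¹¹) × (1.14 × 10²⁵) × (1.09 × 10⁶) / (4.29 × 10⁸)³
        = 2.10 × 10⁻⁵ m/s²

2.10 × 10⁻⁵ m/s²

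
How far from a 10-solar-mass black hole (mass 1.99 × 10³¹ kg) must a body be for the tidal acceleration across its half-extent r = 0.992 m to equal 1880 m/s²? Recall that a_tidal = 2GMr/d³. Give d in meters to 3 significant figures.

1.12 × 10⁶ m

2GMr/d³ = a_tidal  ⇒  d = (2GMr / a_tidal)^(1/3)
d = (2 × 6.674×10⁻¹¹ × (1.99 × 10³¹) × (0.992) / (1880))^(1/3)
  = 1.12 × 10⁶ m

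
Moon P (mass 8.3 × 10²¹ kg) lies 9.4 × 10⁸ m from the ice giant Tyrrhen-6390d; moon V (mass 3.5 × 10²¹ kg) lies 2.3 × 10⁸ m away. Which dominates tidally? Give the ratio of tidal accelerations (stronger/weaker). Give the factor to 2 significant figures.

Tidal acceleration ∝ M/d³, so compare M/d³ for each.
Moon P: (8.3 × 10²¹) / (9.4 × 10⁸)³ = 9.993 × 10⁻⁶
Moon V: (3.5 × 10²¹) / (2.3 × 10⁸)³ = 2.877 × 10⁻⁴
Ratio (larger/smaller) = 29

Moon V, by a factor of ≈ 29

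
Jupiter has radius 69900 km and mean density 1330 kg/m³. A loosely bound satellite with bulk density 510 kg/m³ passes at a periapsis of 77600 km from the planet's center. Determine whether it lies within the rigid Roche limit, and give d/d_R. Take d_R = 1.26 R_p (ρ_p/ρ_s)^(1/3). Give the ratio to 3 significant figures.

d_R = 1.26 × (69900 km) × (1330/510)^(1/3) = 1.212 × 10⁵ km
d/d_R = (77600) / (1.212 × 10⁵) = 0.640
Since d/d_R < 1, the body is inside the Roche limit.

inside; d/d_R ≈ 0.640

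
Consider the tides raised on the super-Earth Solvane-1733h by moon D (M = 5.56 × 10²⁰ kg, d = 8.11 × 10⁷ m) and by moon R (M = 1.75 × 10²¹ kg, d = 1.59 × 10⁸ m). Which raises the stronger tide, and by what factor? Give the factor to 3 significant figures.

Tidal acceleration ∝ M/d³, so compare M/d³ for each.
Moon D: (5.56 × 10²⁰) / (8.11 × 10⁷)³ = 1.042 × 10⁻³
Moon R: (1.75 × 10²¹) / (1.59 × 10⁸)³ = 4.354 × 10⁻⁴
Ratio (larger/smaller) = 2.39

Moon D, by a factor of ≈ 2.39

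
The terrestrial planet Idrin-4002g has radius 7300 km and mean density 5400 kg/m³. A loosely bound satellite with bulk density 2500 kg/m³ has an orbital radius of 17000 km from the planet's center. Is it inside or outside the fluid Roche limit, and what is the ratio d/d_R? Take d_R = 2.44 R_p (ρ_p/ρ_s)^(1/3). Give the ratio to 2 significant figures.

d_R = 2.44 × (7300 km) × (5400/2500)^(1/3) = 23020 km
d/d_R = (17000) / (23020) = 0.74
Since d/d_R < 1, the body is inside the Roche limit.

inside; d/d_R ≈ 0.74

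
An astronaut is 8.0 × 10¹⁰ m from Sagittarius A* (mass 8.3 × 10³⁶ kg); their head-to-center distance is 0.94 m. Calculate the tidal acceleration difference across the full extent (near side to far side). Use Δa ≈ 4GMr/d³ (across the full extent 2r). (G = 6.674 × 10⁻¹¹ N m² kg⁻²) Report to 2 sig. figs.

4.1 × 10⁻⁶ m/s²

Δa = 4GMr/d³
   = 4 × (6.674 × 10⁻¹¹) × (8.3 × 10³⁶) × (0.94) / (8.0 × 10¹⁰)³
   = 4.1 × 10⁻⁶ m/s²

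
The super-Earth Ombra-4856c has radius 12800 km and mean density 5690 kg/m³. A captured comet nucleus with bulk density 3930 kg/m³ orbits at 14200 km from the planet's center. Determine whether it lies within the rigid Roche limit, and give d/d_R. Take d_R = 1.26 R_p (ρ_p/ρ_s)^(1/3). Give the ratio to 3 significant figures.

d_R = 1.26 × (12800 km) × (5690/3930)^(1/3) = 18250 km
d/d_R = (14200) / (18250) = 0.778
Since d/d_R < 1, the body is inside the Roche limit.

inside; d/d_R ≈ 0.778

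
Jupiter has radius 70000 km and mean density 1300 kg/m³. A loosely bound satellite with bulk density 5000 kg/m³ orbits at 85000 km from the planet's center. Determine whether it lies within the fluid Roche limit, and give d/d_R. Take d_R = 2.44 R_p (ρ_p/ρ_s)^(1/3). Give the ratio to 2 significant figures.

inside; d/d_R ≈ 0.78

d_R = 2.44 × (70000 km) × (1300/5000)^(1/3) = 1.090 × 10⁵ km
d/d_R = (85000) / (1.090 × 10⁵) = 0.78
Since d/d_R < 1, the body is inside the Roche limit.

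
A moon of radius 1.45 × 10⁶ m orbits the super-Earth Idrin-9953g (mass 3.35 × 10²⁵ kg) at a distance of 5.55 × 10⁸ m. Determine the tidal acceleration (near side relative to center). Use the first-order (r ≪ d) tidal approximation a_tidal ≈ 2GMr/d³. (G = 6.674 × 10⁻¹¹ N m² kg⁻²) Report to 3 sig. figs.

Since r ≪ d, expand the inverse-square field across one radius to get the leading 2GMr/d³ term.
a_tidal = 2GMr/d³
        = 2 × (6.674 × 10⁻¹¹) × (3.35 × 10²⁵) × (1.45 × 10⁶) / (5.55 × 10⁸)³
        = 3.79 × 10⁻⁵ m/s²

3.79 × 10⁻⁵ m/s²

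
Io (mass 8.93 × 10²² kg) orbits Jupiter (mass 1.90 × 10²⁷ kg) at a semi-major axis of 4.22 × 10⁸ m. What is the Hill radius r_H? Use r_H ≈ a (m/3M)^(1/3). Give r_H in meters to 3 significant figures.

r_H ≈ a (m/3M)^(1/3)
    = (4.22 × 10⁸) × (8.93 × 10²² / (3 × 1.90 × 10²⁷))^(1/3)
    = 1.06 × 10⁷ m

1.06 × 10⁷ m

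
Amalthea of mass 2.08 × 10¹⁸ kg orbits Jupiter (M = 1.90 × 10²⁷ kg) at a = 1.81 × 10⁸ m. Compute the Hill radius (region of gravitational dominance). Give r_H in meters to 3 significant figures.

1.29 × 10⁵ m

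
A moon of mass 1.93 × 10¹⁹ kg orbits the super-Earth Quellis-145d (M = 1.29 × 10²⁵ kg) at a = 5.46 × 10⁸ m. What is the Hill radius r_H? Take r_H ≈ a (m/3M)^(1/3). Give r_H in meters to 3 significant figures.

r_H ≈ a (m/3M)^(1/3)
    = (5.46 × 10⁸) × (1.93 × 10¹⁹ / (3 × 1.29 × 10²⁵))^(1/3)
    = 4.33 × 10⁶ m

4.33 × 10⁶ m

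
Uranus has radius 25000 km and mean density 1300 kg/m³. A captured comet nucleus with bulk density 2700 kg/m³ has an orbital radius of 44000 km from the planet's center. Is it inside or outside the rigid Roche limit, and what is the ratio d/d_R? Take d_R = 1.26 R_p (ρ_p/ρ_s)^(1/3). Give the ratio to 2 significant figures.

outside; d/d_R ≈ 1.8

d_R = 1.26 × (25000 km) × (1300/2700)^(1/3) = 24690 km
d/d_R = (44000) / (24690) = 1.8
Since d/d_R > 1, the body is outside the Roche limit.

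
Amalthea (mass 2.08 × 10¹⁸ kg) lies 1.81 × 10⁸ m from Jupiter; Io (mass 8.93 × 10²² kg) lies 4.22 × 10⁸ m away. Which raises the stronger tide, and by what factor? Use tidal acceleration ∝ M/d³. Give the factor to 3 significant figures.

Tidal acceleration ∝ M/d³, so compare M/d³ for each.
Amalthea: (2.08 × 10¹⁸) / (1.81 × 10⁸)³ = 3.508 × 10⁻⁷
Io: (8.93 × 10²²) / (4.22 × 10⁸)³ = 1.188 × 10⁻³
Ratio (larger/smaller) = 3390

Io, by a factor of ≈ 3390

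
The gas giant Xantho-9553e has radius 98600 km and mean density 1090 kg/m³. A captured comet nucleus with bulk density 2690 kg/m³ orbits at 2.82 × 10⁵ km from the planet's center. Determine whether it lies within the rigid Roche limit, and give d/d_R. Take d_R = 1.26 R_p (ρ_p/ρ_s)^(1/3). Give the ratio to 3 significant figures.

d_R = 1.26 × (98600 km) × (1090/2690)^(1/3) = 91930 km
d/d_R = (2.82 × 10⁵) / (91930) = 3.07
Since d/d_R > 1, the body is outside the Roche limit.

outside; d/d_R ≈ 3.07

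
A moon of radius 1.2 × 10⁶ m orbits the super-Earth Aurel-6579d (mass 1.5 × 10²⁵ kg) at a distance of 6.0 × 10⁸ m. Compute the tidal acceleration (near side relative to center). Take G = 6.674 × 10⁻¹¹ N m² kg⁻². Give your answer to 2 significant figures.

1.1 × 10⁻⁵ m/s²

Δa = 2GMr/d³
   = 2 × (6.674 × 10⁻¹¹) × (1.5 × 10²⁵) × (1.2 × 10⁶) / (6.0 × 10⁸)³
   = 1.1 × 10⁻⁵ m/s²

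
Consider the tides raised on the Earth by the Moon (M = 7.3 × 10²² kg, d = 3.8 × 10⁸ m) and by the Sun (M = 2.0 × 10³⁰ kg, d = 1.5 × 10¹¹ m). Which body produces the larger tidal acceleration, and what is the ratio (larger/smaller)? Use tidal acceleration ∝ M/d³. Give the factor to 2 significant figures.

The Moon, by a factor of ≈ 2.2

The tide-raising term goes as M/d³ (the gradient of a 1/d² field).
The Moon: (7.3 × 10²²) / (3.8 × 10⁸)³ = 1.330 × 10⁻³
The Sun: (2.0 × 10³⁰) / (1.5 × 10¹¹)³ = 5.926 × 10⁻⁴
Ratio (larger/smaller) = 2.2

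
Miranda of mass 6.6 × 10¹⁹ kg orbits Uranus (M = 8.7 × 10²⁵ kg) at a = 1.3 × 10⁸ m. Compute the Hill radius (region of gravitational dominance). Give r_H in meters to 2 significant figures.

r_H ≈ a (m/3M)^(1/3)
    = (1.3 × 10⁸) × (6.6 × 10¹⁹ / (3 × 8.7 × 10²⁵))^(1/3)
    = 8.2 × 10⁵ m

8.2 × 10⁵ m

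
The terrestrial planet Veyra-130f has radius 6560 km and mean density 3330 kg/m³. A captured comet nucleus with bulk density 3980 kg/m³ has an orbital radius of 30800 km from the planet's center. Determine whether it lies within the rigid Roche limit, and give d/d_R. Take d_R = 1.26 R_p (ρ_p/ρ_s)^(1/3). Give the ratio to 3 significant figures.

outside; d/d_R ≈ 3.95

d_R = 1.26 × (6560 km) × (3330/3980)^(1/3) = 7789 km
d/d_R = (30800) / (7789) = 3.95
Since d/d_R > 1, the body is outside the Roche limit.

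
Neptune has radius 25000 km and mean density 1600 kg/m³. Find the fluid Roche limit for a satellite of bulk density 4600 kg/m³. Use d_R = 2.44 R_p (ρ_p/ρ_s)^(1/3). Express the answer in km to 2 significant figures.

d_R = 2.44 × 25000 km × (1600/4600)^(1/3)
    = 43000 km

43000 km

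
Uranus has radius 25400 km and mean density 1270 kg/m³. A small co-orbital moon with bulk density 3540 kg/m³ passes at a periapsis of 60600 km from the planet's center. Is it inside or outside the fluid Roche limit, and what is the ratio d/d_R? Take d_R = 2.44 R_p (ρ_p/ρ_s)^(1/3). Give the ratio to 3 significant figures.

outside; d/d_R ≈ 1.38

d_R = 2.44 × (25400 km) × (1270/3540)^(1/3) = 44040 km
d/d_R = (60600) / (44040) = 1.38
Since d/d_R > 1, the body is outside the Roche limit.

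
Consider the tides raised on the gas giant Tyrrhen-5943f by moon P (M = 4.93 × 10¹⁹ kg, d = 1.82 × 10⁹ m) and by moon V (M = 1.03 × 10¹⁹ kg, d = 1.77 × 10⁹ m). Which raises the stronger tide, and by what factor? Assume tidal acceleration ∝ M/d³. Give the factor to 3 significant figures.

Moon P, by a factor of ≈ 4.40

The tide-raising term goes as M/d³ (the gradient of a 1/d² field).
Moon P: (4.93 × 10¹⁹) / (1.82 × 10⁹)³ = 8.178 × 10⁻⁹
Moon V: (1.03 × 10¹⁹) / (1.77 × 10⁹)³ = 1.857 × 10⁻⁹
Ratio (larger/smaller) = 4.40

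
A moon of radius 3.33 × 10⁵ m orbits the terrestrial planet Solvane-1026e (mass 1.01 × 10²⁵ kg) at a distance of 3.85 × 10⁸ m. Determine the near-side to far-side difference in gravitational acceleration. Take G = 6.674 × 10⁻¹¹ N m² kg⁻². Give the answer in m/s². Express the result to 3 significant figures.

1.57 × 10⁻⁵ m/s²

Differencing GM/(d−r)² and GM/(d+r)² to first order in r/d gives 4GMr/d³.
a_tidal = 4GMr/d³
        = 4 × (6.674 × 10⁻¹¹) × (1.01 × 10²⁵) × (3.33 × 10⁵) / (3.85 × 10⁸)³
        = 1.57 × 10⁻⁵ m/s²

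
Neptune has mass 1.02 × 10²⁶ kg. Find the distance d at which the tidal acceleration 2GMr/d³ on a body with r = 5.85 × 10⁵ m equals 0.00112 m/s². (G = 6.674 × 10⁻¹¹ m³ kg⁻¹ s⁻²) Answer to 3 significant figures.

2GMr/d³ = a_tidal  ⇒  d = (2GMr / a_tidal)^(1/3)
d = (2 × 6.674×10⁻¹¹ × (1.02 × 10²⁶) × (5.85 × 10⁵) / (0.00112))^(1/3)
  = 1.92 × 10⁸ m

1.92 × 10⁸ m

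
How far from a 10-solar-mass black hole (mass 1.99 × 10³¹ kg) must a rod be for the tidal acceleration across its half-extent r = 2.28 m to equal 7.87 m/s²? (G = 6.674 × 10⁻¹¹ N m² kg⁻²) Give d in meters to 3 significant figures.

2GMr/d³ = a_tidal  ⇒  d = (2GMr / a_tidal)^(1/3)
d = (2 × 6.674×10⁻¹¹ × (1.99 × 10³¹) × (2.28) / (7.87))^(1/3)
  = 9.16 × 10⁶ m

9.16 × 10⁶ m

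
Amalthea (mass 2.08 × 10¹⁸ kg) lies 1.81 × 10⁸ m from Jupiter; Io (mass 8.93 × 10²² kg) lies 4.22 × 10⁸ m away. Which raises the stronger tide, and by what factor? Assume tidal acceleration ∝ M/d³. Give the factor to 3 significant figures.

The tide-raising term goes as M/d³ (the gradient of a 1/d² field).
Amalthea: (2.08 × 10¹⁸) / (1.81 × 10⁸)³ = 3.508 × 10⁻⁷
Io: (8.93 × 10²²) / (4.22 × 10⁸)³ = 1.188 × 10⁻³
Ratio (larger/smaller) = 3390

Io, by a factor of ≈ 3390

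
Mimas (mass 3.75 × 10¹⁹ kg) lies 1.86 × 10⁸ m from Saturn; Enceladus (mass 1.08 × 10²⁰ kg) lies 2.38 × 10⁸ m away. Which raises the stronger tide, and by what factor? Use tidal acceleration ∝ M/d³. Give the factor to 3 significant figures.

Compare M/d³ for the two perturbers:
Mimas: (3.75 × 10¹⁹) / (1.86 × 10⁸)³ = 5.828 × 10⁻⁶
Enceladus: (1.08 × 10²⁰) / (2.38 × 10⁸)³ = 8.011 × 10⁻⁶
Ratio (larger/smaller) = 1.37

Enceladus, by a factor of ≈ 1.37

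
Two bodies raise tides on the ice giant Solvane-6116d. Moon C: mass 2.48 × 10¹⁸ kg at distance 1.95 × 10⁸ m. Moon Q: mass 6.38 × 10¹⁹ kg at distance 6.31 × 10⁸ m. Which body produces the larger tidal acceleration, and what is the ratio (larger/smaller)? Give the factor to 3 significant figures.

Moon C, by a factor of ≈ 1.32

The tide-raising term goes as M/d³ (the gradient of a 1/d² field).
Moon C: (2.48 × 10¹⁸) / (1.95 × 10⁸)³ = 3.345 × 10⁻⁷
Moon Q: (6.38 × 10¹⁹) / (6.31 × 10⁸)³ = 2.539 × 10⁻⁷
Ratio (larger/smaller) = 1.32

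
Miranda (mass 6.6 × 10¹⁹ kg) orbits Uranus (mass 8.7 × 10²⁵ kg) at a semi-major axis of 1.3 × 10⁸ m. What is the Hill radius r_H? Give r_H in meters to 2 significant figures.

8.2 × 10⁵ m

r_H ≈ a (m/3M)^(1/3)
    = (1.3 × 10⁸) × (6.6 × 10¹⁹ / (3 × 8.7 × 10²⁵))^(1/3)
    = 8.2 × 10⁵ m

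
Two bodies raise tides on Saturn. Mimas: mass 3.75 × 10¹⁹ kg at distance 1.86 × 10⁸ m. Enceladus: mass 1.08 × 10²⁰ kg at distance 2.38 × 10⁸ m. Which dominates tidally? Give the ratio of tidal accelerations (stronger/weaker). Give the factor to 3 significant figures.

Enceladus, by a factor of ≈ 1.37

Tidal acceleration ∝ M/d³, so compare M/d³ for each.
Mimas: (3.75 × 10¹⁹) / (1.86 × 10⁸)³ = 5.828 × 10⁻⁶
Enceladus: (1.08 × 10²⁰) / (2.38 × 10⁸)³ = 8.011 × 10⁻⁶
Ratio (larger/smaller) = 1.37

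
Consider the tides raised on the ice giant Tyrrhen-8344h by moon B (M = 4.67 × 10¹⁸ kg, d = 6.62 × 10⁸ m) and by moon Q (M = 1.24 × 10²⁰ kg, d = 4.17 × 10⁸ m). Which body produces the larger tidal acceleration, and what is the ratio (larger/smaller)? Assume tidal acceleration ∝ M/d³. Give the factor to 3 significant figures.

Moon Q, by a factor of ≈ 106

Tidal stretch scales as M/d³; compute that for each body.
Moon B: (4.67 × 10¹⁸) / (6.62 × 10⁸)³ = 1.610 × 10⁻⁸
Moon Q: (1.24 × 10²⁰) / (4.17 × 10⁸)³ = 1.710 × 10⁻⁶
Ratio (larger/smaller) = 106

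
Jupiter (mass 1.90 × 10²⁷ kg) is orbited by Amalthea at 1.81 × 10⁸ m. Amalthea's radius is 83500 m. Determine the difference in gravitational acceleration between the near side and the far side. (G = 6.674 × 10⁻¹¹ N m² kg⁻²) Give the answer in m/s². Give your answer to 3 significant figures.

7.14 × 10⁻³ m/s²

Δg = 4GMr/d³
   = 4 × (6.674 × 10⁻¹¹) × (1.90 × 10²⁷) × (83500) / (1.81 × 10⁸)³
   = 7.14 × 10⁻³ m/s²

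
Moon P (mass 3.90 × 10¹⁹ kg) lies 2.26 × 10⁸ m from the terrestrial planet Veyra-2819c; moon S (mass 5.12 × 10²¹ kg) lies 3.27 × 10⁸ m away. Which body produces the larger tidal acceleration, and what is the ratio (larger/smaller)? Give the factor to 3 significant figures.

Tidal acceleration ∝ M/d³, so compare M/d³ for each.
Moon P: (3.90 × 10¹⁹) / (2.26 × 10⁸)³ = 3.379 × 10⁻⁶
Moon S: (5.12 × 10²¹) / (3.27 × 10⁸)³ = 1.464 × 10⁻⁴
Ratio (larger/smaller) = 43.3

Moon S, by a factor of ≈ 43.3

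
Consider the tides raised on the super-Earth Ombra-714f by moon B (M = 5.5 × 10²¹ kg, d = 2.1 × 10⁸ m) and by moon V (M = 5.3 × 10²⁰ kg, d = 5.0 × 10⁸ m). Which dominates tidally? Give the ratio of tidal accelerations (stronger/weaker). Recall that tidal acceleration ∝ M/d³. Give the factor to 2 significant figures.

Tidal acceleration ∝ M/d³, so compare M/d³ for each.
Moon B: (5.5 × 10²¹) / (2.1 × 10⁸)³ = 5.939 × 10⁻⁴
Moon V: (5.3 × 10²⁰) / (5.0 × 10⁸)³ = 4.240 × 10⁻⁶
Ratio (larger/smaller) = 140

Moon B, by a factor of ≈ 140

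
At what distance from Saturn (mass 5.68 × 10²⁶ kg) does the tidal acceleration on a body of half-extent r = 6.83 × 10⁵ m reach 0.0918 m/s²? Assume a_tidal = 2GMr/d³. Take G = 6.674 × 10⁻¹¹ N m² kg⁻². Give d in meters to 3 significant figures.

8.26 × 10⁷ m

2GMr/d³ = a_tidal  ⇒  d = (2GMr / a_tidal)^(1/3)
d = (2 × 6.674×10⁻¹¹ × (5.68 × 10²⁶) × (6.83 × 10⁵) / (0.0918))^(1/3)
  = 8.26 × 10⁷ m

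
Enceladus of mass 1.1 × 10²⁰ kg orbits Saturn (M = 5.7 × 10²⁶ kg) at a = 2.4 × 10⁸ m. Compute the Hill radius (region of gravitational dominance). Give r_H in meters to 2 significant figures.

r_H ≈ a (m/3M)^(1/3)
    = (2.4 × 10⁸) × (1.1 × 10²⁰ / (3 × 5.7 × 10²⁶))^(1/3)
    = 9.6 × 10⁵ m

9.6 × 10⁵ m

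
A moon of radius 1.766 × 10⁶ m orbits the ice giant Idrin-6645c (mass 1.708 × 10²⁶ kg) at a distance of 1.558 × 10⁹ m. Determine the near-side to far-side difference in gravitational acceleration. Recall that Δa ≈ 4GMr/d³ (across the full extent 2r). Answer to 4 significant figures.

2.129 × 10⁻⁵ m/s²

a_tidal = 4GMr/d³
        = 4 × (6.674 × 10⁻¹¹) × (1.708 × 10²⁶) × (1.766 × 10⁶) / (1.558 × 10⁹)³
        = 2.129 × 10⁻⁵ m/s²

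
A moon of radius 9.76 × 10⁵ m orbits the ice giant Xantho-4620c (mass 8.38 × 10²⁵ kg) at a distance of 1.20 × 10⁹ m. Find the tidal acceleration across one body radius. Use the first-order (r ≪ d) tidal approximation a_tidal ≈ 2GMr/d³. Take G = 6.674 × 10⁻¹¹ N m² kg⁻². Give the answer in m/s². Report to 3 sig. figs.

6.32 × 10⁻⁶ m/s²

Δg = 2GMr/d³
   = 2 × (6.674 × 10⁻¹¹) × (8.38 × 10²⁵) × (9.76 × 10⁵) / (1.20 × 10⁹)³
   = 6.32 × 10⁻⁶ m/s²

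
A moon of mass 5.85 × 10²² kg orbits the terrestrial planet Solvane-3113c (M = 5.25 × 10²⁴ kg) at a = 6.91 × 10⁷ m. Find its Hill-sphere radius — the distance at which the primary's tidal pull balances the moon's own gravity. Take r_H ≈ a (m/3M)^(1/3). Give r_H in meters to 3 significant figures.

r_H ≈ a (m/3M)^(1/3)
    = (6.91 × 10⁷) × (5.85 × 10²² / (3 × 5.25 × 10²⁴))^(1/3)
    = 1.07 × 10⁷ m

1.07 × 10⁷ m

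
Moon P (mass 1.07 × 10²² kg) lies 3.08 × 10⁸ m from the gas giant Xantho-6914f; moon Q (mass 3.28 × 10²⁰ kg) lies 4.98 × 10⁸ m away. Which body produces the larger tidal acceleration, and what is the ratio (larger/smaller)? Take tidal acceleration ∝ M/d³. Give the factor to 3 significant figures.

Moon P, by a factor of ≈ 138

Compare M/d³ for the two perturbers:
Moon P: (1.07 × 10²²) / (3.08 × 10⁸)³ = 3.662 × 10⁻⁴
Moon Q: (3.28 × 10²⁰) / (4.98 × 10⁸)³ = 2.656 × 10⁻⁶
Ratio (larger/smaller) = 138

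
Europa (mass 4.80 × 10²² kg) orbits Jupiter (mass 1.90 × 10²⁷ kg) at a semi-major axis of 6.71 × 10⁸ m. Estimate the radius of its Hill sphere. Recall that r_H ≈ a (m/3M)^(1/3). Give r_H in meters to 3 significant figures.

1.37 × 10⁷ m

r_H ≈ a (m/3M)^(1/3)
    = (6.71 × 10⁸) × (4.80 × 10²² / (3 × 1.90 × 10²⁷))^(1/3)
    = 1.37 × 10⁷ m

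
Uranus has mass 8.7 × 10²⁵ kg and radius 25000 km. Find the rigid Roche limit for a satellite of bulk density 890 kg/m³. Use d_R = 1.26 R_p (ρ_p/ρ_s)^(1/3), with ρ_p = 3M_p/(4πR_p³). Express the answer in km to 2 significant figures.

ρ_p = 3M_p/(4πR_p³) = 3 × (8.7 × 10²⁵) / (4π × (2.5 × 10⁷ m)³) = 1300 kg/m³
d_R = 1.26 × 25000 km × (1300/890)^(1/3)
    = 36000 km

36000 km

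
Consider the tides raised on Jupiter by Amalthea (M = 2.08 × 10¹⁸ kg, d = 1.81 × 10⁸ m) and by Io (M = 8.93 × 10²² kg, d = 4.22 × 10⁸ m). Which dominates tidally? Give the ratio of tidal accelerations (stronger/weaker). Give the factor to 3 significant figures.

Io, by a factor of ≈ 3390

Compare M/d³ for the two perturbers:
Amalthea: (2.08 × 10¹⁸) / (1.81 × 10⁸)³ = 3.508 × 10⁻⁷
Io: (8.93 × 10²²) / (4.22 × 10⁸)³ = 1.188 × 10⁻³
Ratio (larger/smaller) = 3390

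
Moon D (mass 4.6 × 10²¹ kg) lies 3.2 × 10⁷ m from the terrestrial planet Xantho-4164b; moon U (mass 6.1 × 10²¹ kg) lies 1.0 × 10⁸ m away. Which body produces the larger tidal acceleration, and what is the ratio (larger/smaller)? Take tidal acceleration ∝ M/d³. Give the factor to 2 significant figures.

Moon D, by a factor of ≈ 23

Tidal acceleration ∝ M/d³, so compare M/d³ for each.
Moon D: (4.6 × 10²¹) / (3.2 × 10⁷)³ = 1.404 × 10⁻¹
Moon U: (6.1 × 10²¹) / (1.0 × 10⁸)³ = 6.100 × 10⁻³
Ratio (larger/smaller) = 23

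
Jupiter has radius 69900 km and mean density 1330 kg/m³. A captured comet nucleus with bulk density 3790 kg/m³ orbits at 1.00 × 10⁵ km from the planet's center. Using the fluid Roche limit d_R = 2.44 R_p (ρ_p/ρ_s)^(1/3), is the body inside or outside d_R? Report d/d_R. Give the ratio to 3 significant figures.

inside; d/d_R ≈ 0.831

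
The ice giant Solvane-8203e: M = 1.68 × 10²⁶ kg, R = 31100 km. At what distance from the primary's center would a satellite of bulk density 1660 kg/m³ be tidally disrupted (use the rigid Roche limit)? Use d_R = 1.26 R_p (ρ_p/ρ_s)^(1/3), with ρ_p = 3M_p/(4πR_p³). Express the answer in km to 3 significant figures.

ρ_p = 3M_p/(4πR_p³) = 3 × (1.68 × 10²⁶) / (4π × (3.11 × 10⁷ m)³) = 1330 kg/m³
d_R = 1.26 × 31100 km × (1330/1660)^(1/3)
    = 36400 km

36400 km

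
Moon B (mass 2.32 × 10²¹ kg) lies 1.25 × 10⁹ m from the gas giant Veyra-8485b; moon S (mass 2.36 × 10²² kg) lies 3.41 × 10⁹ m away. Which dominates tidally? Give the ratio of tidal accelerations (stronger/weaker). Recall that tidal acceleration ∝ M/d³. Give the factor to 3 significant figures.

Moon B, by a factor of ≈ 2.00

Tidal acceleration ∝ M/d³, so compare M/d³ for each.
Moon B: (2.32 × 10²¹) / (1.25 × 10⁹)³ = 1.188 × 10⁻⁶
Moon S: (2.36 × 10²²) / (3.41 × 10⁹)³ = 5.952 × 10⁻⁷
Ratio (larger/smaller) = 2.00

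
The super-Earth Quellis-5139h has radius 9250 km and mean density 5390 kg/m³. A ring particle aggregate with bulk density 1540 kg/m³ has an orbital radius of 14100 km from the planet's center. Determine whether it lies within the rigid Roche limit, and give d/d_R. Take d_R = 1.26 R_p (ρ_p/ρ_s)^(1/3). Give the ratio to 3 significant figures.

inside; d/d_R ≈ 0.797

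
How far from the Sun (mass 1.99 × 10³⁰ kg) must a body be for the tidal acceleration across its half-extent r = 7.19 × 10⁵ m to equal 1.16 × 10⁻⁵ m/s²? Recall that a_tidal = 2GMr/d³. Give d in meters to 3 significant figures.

2GMr/d³ = a_tidal  ⇒  d = (2GMr / a_tidal)^(1/3)
d = (2 × 6.674×10⁻¹¹ × (1.99 × 10³⁰) × (7.19 × 10⁵) / (1.16 × 10⁻⁵))^(1/3)
  = 2.54 × 10¹⁰ m

2.54 × 10¹⁰ m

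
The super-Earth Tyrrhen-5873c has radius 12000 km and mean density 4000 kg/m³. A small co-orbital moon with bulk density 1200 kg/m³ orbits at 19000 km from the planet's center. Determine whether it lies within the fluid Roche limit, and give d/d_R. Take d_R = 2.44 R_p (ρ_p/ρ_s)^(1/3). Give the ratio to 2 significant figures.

d_R = 2.44 × (12000 km) × (4000/1200)^(1/3) = 43740 km
d/d_R = (19000) / (43740) = 0.43
Since d/d_R < 1, the body is inside the Roche limit.

inside; d/d_R ≈ 0.43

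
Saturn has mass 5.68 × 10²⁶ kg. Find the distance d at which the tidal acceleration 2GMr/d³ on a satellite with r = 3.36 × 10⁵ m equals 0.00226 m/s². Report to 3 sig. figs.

2GMr/d³ = a_tidal  ⇒  d = (2GMr / a_tidal)^(1/3)
d = (2 × 6.674×10⁻¹¹ × (5.68 × 10²⁶) × (3.36 × 10⁵) / (0.00226))^(1/3)
  = 2.24 × 10⁸ m

2.24 × 10⁸ m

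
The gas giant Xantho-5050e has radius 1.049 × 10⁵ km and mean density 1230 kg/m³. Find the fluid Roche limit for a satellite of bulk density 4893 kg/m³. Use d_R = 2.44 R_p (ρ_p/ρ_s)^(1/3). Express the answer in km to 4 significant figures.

d_R = 2.44 × 1.049 × 10⁵ km × (1230/4893)^(1/3)
    = 1.615 × 10⁵ km

1.615 × 10⁵ km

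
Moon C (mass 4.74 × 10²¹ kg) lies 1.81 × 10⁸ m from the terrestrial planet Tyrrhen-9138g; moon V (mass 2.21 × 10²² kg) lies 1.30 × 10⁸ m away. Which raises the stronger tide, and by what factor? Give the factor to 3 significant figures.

Tidal stretch scales as M/d³; compute that for each body.
Moon C: (4.74 × 10²¹) / (1.81 × 10⁸)³ = 7.994 × 10⁻⁴
Moon V: (2.21 × 10²²) / (1.30 × 10⁸)³ = 1.006 × 10⁻²
Ratio (larger/smaller) = 12.6

Moon V, by a factor of ≈ 12.6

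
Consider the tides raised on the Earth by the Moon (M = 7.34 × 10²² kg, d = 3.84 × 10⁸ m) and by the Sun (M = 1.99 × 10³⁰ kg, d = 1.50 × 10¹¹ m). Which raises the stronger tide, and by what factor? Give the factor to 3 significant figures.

Tidal stretch scales as M/d³; compute that for each body.
The Moon: (7.34 × 10²²) / (3.84 × 10⁸)³ = 1.296 × 10⁻³
The Sun: (1.99 × 10³⁰) / (1.50 × 10¹¹)³ = 5.896 × 10⁻⁴
Ratio (larger/smaller) = 2.20

The Moon, by a factor of ≈ 2.20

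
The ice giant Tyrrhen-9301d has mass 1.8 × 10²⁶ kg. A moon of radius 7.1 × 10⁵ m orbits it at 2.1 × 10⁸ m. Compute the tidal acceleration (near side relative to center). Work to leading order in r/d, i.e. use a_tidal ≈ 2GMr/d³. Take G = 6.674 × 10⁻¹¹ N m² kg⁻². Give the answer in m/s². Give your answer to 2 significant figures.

1.8 × 10⁻³ m/s²

Differencing GM/(d−r)² and GM/d² to first order in r/d gives 2GMr/d³.
Δg = 2GMr/d³
   = 2 × (6.674 × 10⁻¹¹) × (1.8 × 10²⁶) × (7.1 × 10⁵) / (2.1 × 10⁸)³
   = 1.8 × 10⁻³ m/s²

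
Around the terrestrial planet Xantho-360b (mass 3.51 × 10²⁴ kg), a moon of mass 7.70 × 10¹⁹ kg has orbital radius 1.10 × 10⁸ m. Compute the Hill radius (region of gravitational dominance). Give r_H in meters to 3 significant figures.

r_H ≈ a (m/3M)^(1/3)
    = (1.10 × 10⁸) × (7.70 × 10¹⁹ / (3 × 3.51 × 10²⁴))^(1/3)
    = 2.14 × 10⁶ m

2.14 × 10⁶ m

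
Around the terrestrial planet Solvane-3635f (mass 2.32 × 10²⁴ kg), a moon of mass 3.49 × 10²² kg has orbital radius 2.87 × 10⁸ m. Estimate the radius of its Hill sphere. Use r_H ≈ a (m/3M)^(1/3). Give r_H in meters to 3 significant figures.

4.91 × 10⁷ m

r_H ≈ a (m/3M)^(1/3)
    = (2.87 × 10⁸) × (3.49 × 10²² / (3 × 2.32 × 10²⁴))^(1/3)
    = 4.91 × 10⁷ m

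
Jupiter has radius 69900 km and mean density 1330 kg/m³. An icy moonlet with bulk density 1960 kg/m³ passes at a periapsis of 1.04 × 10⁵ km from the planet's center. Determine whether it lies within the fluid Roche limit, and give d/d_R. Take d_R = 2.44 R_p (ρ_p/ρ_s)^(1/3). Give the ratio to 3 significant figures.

d_R = 2.44 × (69900 km) × (1330/1960)^(1/3) = 1.499 × 10⁵ km
d/d_R = (1.04 × 10⁵) / (1.499 × 10⁵) = 0.694
Since d/d_R < 1, the body is inside the Roche limit.

inside; d/d_R ≈ 0.694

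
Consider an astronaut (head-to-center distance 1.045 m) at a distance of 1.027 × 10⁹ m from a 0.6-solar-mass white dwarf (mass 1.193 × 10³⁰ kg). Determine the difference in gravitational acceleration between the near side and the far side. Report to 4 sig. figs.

3.072 × 10⁻⁷ m/s²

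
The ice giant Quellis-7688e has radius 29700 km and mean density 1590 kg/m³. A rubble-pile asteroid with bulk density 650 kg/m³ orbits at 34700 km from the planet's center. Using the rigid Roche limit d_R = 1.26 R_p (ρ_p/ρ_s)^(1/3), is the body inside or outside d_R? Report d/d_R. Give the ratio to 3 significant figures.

d_R = 1.26 × (29700 km) × (1590/650)^(1/3) = 50420 km
d/d_R = (34700) / (50420) = 0.688
Since d/d_R < 1, the body is inside the Roche limit.

inside; d/d_R ≈ 0.688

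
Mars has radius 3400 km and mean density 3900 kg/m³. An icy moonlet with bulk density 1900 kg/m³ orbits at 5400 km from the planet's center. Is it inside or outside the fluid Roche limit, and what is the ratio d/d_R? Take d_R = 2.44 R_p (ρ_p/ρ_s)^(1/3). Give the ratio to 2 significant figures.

d_R = 2.44 × (3400 km) × (3900/1900)^(1/3) = 10540 km
d/d_R = (5400) / (10540) = 0.51
Since d/d_R < 1, the body is inside the Roche limit.

inside; d/d_R ≈ 0.51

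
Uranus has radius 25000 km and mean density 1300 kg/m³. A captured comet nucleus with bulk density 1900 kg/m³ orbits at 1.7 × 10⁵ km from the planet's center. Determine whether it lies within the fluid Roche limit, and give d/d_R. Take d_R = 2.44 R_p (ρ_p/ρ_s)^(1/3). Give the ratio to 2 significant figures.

outside; d/d_R ≈ 3.2

d_R = 2.44 × (25000 km) × (1300/1900)^(1/3) = 53750 km
d/d_R = (1.7 × 10⁵) / (53750) = 3.2
Since d/d_R > 1, the body is outside the Roche limit.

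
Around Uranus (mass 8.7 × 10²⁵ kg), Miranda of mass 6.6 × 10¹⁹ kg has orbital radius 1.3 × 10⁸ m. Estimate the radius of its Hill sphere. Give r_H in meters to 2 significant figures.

r_H ≈ a (m/3M)^(1/3)
    = (1.3 × 10⁸) × (6.6 × 10¹⁹ / (3 × 8.7 × 10²⁵))^(1/3)
    = 8.2 × 10⁵ m

8.2 × 10⁵ m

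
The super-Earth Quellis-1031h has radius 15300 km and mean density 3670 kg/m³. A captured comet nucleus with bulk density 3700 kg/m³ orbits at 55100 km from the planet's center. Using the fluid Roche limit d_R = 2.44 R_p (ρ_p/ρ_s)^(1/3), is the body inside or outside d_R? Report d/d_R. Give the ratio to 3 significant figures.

outside; d/d_R ≈ 1.48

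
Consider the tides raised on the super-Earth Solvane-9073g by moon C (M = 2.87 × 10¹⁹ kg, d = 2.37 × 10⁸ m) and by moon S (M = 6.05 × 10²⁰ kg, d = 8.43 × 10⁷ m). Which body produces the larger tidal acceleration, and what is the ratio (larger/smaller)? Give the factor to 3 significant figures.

Moon S, by a factor of ≈ 468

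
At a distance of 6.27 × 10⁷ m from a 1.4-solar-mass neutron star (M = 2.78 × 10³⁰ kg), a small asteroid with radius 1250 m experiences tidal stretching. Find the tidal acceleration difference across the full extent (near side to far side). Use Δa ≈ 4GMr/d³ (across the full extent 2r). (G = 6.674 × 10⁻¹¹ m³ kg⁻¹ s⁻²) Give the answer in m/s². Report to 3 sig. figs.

Δa = 4GMr/d³
   = 4 × (6.674 × 10⁻¹¹) × (2.78 × 10³⁰) × (1250) / (6.27 × 10⁷)³
   = 3.76 m/s²

3.76 m/s²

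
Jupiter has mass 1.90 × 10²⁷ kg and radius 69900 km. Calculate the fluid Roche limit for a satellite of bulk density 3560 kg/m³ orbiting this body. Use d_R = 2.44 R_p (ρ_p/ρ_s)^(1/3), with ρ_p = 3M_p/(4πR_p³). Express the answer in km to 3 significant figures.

1.23 × 10⁵ km

ρ_p = 3M_p/(4πR_p³) = 3 × (1.90 × 10²⁷) / (4π × (6.99 × 10⁷ m)³) = 1330 kg/m³
d_R = 2.44 × 69900 km × (1330/3560)^(1/3)
    = 1.23 × 10⁵ km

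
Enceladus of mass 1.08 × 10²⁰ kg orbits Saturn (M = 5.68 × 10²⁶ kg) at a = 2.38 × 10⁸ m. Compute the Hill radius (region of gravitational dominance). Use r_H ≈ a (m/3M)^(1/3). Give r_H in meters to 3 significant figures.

9.49 × 10⁵ m

r_H ≈ a (m/3M)^(1/3)
    = (2.38 × 10⁸) × (1.08 × 10²⁰ / (3 × 5.68 × 10²⁶))^(1/3)
    = 9.49 × 10⁵ m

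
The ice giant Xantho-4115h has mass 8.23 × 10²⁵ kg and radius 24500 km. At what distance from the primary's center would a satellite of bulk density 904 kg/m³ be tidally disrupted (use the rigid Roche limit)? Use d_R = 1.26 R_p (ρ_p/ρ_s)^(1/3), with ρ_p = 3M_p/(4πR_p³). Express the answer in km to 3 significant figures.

35200 km

ρ_p = 3M_p/(4πR_p³) = 3 × (8.23 × 10²⁵) / (4π × (2.45 × 10⁷ m)³) = 1340 kg/m³
d_R = 1.26 × 24500 km × (1340/904)^(1/3)
    = 35200 km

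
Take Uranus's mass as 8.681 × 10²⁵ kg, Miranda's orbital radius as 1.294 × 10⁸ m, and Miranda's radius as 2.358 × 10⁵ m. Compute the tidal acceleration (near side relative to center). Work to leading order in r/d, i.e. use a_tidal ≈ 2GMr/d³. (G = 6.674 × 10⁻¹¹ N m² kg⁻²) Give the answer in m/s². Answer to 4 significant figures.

The tidal stretch is the gradient of GM/d² times the body's extent r, hence the 1/d³ dependence.
Δa = 2GMr/d³
   = 2 × (6.674 × 10⁻¹¹) × (8.681 × 10²⁵) × (2.358 × 10⁵) / (1.294 × 10⁸)³
   = 1.261 × 10⁻³ m/s²

1.261 × 10⁻³ m/s²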